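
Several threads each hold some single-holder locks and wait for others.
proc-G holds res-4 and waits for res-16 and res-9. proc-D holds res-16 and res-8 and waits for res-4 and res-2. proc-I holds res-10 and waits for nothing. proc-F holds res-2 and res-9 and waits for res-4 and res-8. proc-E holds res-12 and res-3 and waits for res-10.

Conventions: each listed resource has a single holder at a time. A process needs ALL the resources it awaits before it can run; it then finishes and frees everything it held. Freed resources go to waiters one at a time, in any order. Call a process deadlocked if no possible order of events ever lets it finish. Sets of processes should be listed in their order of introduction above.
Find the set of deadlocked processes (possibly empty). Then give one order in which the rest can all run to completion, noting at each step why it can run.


The deadlocked set is proc-G, proc-D and proc-F.
Key observation: the wait chain closes on itself along proc-G -> proc-D -> proc-G; proc-F is caught in further circular waits.
The rest can finish in the order proc-I, proc-E.
Verifying each step:
  proc-I: no waits; runs immediately, freeing res-10
  proc-E: everything it awaited (res-10) is free; runs, freeing res-12 and res-3


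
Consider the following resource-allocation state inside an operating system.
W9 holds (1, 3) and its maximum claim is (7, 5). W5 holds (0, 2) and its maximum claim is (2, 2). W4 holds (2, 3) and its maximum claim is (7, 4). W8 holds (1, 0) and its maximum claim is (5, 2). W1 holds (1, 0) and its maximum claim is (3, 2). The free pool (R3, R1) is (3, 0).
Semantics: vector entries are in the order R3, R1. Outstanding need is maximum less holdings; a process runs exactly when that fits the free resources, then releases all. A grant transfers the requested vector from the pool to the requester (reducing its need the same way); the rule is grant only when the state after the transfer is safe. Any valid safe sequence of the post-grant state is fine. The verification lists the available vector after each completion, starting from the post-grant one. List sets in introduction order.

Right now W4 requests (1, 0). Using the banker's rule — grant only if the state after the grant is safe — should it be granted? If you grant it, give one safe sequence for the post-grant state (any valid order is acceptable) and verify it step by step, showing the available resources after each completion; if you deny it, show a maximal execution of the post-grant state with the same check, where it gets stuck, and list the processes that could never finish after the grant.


DENY — the pretend-granted state is unsafe.
Key observation: even finishing W5, W1 leaves just (3, 2) free — too little R3 for any of the remaining processes.
On the post-grant state, W5, W1 is a maximal run — nothing extends it. Step-by-step check:
  pool = (2, 0)
  run W5 (needs (2, 0), free (2, 0)); after release of (0, 2) the pool is (2, 2)
  run W1 (needs (2, 2), free (2, 2)); after release of (1, 0) the pool is (3, 2)
  blocked: W9 wants (6, 2), pool (3, 2) — not enough R3
  blocked: W4 wants (4, 1), pool (3, 2) — not enough R3
  blocked: W8 wants (4, 2), pool (3, 2) — not enough R3
Post-grant, the permanently blocked set is W9, W4 and W8.


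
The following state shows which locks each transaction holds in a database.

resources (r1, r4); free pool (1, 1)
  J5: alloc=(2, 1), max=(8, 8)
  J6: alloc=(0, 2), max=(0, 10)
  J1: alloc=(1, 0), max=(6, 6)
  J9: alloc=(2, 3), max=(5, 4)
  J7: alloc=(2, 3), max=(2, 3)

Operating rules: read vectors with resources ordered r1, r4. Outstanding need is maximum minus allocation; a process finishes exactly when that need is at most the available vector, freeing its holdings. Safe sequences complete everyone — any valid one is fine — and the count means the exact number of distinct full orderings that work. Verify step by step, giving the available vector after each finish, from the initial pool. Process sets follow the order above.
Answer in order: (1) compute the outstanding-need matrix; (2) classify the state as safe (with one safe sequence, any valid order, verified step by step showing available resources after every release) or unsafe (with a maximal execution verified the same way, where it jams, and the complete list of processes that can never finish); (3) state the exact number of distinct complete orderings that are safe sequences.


(1) Remaining need (order r1, r4):
  J5: (6, 7)
  J6: (0, 8)
  J1: (5, 6)
  J9: (3, 1)
  J7: (0, 0)
(2) SAFE. One safe sequence: J7, J9, J1, J5, J6.
Key observation: J9 marks the first exact bind of the order: its need (3, 1) fits the free (3, 4) with zero slack on a requested resource.
Check, step by step:
  pool = (1, 1)
  J7 needs (0, 0) <= (1, 1) -> finishes; pool += (2, 3) = (3, 4)
  J9 needs (3, 1) <= (3, 4) -> finishes; pool += (2, 3) = (5, 7)
  J1 needs (5, 6) <= (5, 7) -> finishes; pool += (1, 0) = (6, 7)
  J5 needs (6, 7) <= (6, 7) -> finishes; pool += (2, 1) = (8, 8)
  J6 needs (0, 8) <= (8, 8) -> finishes; pool += (0, 2) = (8, 10)
(3) Exactly 1 of the possible complete orderings is a safe sequence.


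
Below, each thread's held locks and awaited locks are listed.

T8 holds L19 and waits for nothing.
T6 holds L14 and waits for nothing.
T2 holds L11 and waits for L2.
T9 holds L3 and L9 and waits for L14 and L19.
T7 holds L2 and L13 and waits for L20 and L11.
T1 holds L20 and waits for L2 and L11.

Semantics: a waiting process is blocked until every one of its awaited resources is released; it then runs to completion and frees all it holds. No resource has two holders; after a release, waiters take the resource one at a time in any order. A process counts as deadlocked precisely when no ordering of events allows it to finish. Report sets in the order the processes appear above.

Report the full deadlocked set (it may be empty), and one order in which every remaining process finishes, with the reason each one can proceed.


Deadlocked set: T2, T7 and T1.
Key observation: the knot is the closed ring of waits T2 -> T7 -> T2; T1 is caught in further circular waits.
One completion order for the rest: T8, T6, T9.
Verifying each step:
  T8 waits on nothing -> runs at once and releases L19
  T6 waits on nothing -> runs at once and releases L14
  T9 waits on L14 and L19 — all released -> runs and releases L3 and L9


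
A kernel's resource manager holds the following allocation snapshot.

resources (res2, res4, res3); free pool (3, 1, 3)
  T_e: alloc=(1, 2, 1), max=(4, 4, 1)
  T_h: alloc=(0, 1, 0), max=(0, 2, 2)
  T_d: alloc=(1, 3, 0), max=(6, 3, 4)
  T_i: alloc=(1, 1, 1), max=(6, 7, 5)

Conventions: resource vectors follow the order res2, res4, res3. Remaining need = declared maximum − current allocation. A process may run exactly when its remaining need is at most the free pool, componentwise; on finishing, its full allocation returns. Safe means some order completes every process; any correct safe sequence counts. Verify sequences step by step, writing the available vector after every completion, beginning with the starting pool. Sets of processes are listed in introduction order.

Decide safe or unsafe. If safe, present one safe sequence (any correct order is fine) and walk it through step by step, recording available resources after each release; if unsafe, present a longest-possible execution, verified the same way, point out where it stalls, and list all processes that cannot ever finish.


UNSAFE — no complete ordering exists.
Key observation: once T_h, T_e finish, the pool peaks at (4, 4, 4) — and every remaining process still needs more res2 than that.
A maximal execution: T_h, T_e — then nothing else fits. Walking it through:
  pool = (3, 1, 3)
  T_h: need (0, 1, 2) fits (3, 1, 3); releases (0, 1, 0), pool now (3, 2, 3)
  T_e: need (3, 2, 0) fits (3, 2, 3); releases (1, 2, 1), pool now (4, 4, 4)
  T_d cannot run: need (5, 0, 4) vs free (4, 4, 4) (insufficient res2)
  T_i cannot run: need (5, 6, 4) vs free (4, 4, 4) (insufficient res2 and res4)
Processes that can never finish: T_d and T_i.


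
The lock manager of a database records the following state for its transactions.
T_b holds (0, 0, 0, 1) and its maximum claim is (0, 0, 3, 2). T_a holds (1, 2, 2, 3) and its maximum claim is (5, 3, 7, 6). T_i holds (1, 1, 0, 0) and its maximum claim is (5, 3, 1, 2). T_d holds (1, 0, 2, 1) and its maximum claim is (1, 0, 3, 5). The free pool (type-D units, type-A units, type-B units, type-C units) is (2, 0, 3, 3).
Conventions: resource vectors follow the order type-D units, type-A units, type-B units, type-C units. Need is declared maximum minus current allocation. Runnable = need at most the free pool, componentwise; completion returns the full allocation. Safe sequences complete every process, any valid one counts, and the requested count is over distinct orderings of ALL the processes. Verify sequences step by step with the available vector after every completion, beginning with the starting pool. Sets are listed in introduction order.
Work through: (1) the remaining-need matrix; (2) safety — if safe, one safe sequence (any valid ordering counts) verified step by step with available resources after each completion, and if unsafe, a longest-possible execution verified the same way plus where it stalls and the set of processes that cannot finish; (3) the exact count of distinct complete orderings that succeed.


(1) Need matrix, components ordered type-D units, type-A units, type-B units, type-C units:
  T_b: (0, 0, 3, 1)
  T_a: (4, 1, 5, 3)
  T_i: (4, 2, 1, 2)
  T_d: (0, 0, 1, 4)
(2) UNSAFE.
Key observation: even finishing T_b, T_d leaves just (3, 0, 5, 5) free — too little type-D units for any of the remaining processes.
Going as far as possible: T_b, T_d; after that, nothing fits. Verifying each step:
  pool = (2, 0, 3, 3)
  T_b: need (0, 0, 3, 1) fits (2, 0, 3, 3); releases (0, 0, 0, 1), pool now (2, 0, 3, 4)
  T_d: need (0, 0, 1, 4) fits (2, 0, 3, 4); releases (1, 0, 2, 1), pool now (3, 0, 5, 5)
  T_a still needs (4, 1, 5, 3) but only (3, 0, 5, 5) is free — short on type-D units and type-A units
  T_i still needs (4, 2, 1, 2) but only (3, 0, 5, 5) is free — short on type-D units and type-A units
Processes that can never finish: T_a and T_i.
(3) Exactly 0 of the possible complete orderings are safe sequences.


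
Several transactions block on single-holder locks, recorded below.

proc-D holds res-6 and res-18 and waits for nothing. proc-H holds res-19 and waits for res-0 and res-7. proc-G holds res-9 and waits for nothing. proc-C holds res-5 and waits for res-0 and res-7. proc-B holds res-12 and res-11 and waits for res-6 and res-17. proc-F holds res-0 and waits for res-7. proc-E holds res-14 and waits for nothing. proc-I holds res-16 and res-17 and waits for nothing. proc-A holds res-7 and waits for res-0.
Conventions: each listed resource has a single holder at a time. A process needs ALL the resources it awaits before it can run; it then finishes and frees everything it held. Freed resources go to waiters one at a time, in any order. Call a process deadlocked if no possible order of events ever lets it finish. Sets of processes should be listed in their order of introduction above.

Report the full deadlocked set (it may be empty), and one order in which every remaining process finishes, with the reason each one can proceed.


Deadlocked: proc-H, proc-C, proc-F and proc-A.
Key observation: the waits loop around proc-F -> proc-A -> proc-F with no way out; proc-H and proc-C wait into the deadlock from upstream.
The rest can finish in the order proc-I, proc-G, proc-D, proc-B, proc-E.
Walking it through:
  proc-I: no waits; runs immediately, freeing res-16 and res-17
  proc-G: no waits; runs immediately, freeing res-9
  proc-D: no waits; runs immediately, freeing res-6 and res-18
  run proc-B (all its waits — res-6 and res-17 — are resolved); releases res-12 and res-11
  proc-E: no waits; runs immediately, freeing res-14


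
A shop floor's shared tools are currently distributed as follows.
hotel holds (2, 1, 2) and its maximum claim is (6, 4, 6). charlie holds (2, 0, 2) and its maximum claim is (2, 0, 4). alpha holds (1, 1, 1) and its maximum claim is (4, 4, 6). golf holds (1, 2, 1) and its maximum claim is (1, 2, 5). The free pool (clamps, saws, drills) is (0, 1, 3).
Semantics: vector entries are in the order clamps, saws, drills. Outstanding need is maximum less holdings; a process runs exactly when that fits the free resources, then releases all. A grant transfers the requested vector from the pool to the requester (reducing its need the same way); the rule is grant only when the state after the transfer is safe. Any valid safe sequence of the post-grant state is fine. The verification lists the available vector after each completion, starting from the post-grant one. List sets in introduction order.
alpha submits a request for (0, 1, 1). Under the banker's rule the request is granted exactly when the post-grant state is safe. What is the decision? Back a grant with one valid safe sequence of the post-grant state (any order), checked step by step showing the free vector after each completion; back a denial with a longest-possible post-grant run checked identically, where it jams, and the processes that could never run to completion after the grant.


GRANT. The post-grant state is safe; one safe sequence: charlie, golf, alpha, hotel.
Key observation: with (0, 0, 2) left after the transfer, charlie can run at once — the state stays safe.
Check on the post-grant state, step by step:
  pool = (0, 0, 2)
  charlie needs (0, 0, 2) <= (0, 0, 2) -> finishes; pool += (2, 0, 2) = (2, 0, 4)
  golf needs (0, 0, 4) <= (2, 0, 4) -> finishes; pool += (1, 2, 1) = (3, 2, 5)
  alpha needs (3, 2, 4) <= (3, 2, 5) -> finishes; pool += (1, 2, 2) = (4, 4, 7)
  hotel needs (4, 3, 4) <= (4, 4, 7) -> finishes; pool += (2, 1, 2) = (6, 5, 9)


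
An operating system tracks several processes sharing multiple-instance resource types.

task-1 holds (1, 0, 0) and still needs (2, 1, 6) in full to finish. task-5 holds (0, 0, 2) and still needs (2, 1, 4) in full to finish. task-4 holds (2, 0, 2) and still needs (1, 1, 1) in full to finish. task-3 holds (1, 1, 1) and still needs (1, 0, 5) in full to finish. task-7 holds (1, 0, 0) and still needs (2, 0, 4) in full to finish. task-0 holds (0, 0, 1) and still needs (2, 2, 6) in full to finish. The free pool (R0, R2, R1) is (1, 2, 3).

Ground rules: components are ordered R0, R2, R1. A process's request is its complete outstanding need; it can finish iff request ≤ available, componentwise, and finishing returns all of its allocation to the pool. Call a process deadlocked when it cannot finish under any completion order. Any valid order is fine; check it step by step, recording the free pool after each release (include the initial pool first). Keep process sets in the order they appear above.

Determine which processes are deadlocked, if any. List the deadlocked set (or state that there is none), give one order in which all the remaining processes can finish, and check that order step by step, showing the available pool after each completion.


The deadlocked set is empty.
Key observation: no deadlock: task-4 fits now, and the freed resources carry the rest through.
The rest can finish in the order task-4, task-5, task-3, task-0, task-7, task-1. Walking it through:
  pool = (1, 2, 3)
  task-4 needs (1, 1, 1) <= (1, 2, 3) -> finishes; pool += (2, 0, 2) = (3, 2, 5)
  task-5 needs (2, 1, 4) <= (3, 2, 5) -> finishes; pool += (0, 0, 2) = (3, 2, 7)
  task-3 needs (1, 0, 5) <= (3, 2, 7) -> finishes; pool += (1, 1, 1) = (4, 3, 8)
  task-0 needs (2, 2, 6) <= (4, 3, 8) -> finishes; pool += (0, 0, 1) = (4, 3, 9)
  task-7 needs (2, 0, 4) <= (4, 3, 9) -> finishes; pool += (1, 0, 0) = (5, 3, 9)
  task-1 needs (2, 1, 6) <= (5, 3, 9) -> finishes; pool += (1, 0, 0) = (6, 3, 9)


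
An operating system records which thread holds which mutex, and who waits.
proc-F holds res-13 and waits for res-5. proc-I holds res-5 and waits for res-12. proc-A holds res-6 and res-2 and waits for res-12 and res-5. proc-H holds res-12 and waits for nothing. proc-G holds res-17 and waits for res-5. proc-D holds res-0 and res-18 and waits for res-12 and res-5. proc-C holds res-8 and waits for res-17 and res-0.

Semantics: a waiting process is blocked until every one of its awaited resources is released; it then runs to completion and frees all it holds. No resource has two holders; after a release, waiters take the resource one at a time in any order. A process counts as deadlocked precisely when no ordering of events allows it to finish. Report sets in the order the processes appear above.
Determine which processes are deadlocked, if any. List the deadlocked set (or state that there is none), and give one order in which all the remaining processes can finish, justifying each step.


Nothing here is deadlocked.
Key observation: every chain of waits terminates; starting from the processes that wait on nothing, all the rest unlock in turn.
One completion order for the rest: proc-H, proc-I, proc-D, proc-A, proc-G, proc-C, proc-F.
Check, step by step:
  proc-H: no waits; runs immediately, freeing res-12
  run proc-I (all its waits — res-12 — are resolved); releases res-5
  run proc-D (all its waits — res-12 and res-5 — are resolved); releases res-0 and res-18
  run proc-A (all its waits — res-12 and res-5 — are resolved); releases res-6 and res-2
  run proc-G (all its waits — res-5 — are resolved); releases res-17
  run proc-C (all its waits — res-17 and res-0 — are resolved); releases res-8
  run proc-F (all its waits — res-5 — are resolved); releases res-13


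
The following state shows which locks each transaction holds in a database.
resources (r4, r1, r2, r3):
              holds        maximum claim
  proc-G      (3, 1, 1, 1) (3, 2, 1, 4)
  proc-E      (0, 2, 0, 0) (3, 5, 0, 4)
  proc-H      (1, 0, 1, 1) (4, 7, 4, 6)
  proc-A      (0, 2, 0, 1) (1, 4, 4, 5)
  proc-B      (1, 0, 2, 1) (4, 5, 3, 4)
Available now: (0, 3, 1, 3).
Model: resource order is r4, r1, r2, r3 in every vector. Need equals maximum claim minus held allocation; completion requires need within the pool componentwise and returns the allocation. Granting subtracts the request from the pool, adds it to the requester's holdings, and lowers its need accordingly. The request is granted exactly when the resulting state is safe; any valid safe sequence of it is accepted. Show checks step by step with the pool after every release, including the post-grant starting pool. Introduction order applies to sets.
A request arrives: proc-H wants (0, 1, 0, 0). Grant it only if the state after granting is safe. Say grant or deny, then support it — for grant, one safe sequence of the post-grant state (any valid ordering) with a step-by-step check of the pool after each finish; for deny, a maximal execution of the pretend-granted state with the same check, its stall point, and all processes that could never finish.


GRANT. The post-grant state is safe; one safe sequence: proc-G, proc-E, proc-B, proc-A, proc-H.
Key observation: (0, 2, 1, 3) free after granting still covers proc-G first, and each release covers the next.
Step-by-step check of the post-grant state:
  pool = (0, 2, 1, 3)
  run proc-G (needs (0, 1, 0, 3), free (0, 2, 1, 3)); after release of (3, 1, 1, 1) the pool is (3, 3, 2, 4)
  run proc-E (needs (3, 3, 0, 4), free (3, 3, 2, 4)); after release of (0, 2, 0, 0) the pool is (3, 5, 2, 4)
  run proc-B (needs (3, 5, 1, 3), free (3, 5, 2, 4)); after release of (1, 0, 2, 1) the pool is (4, 5, 4, 5)
  run proc-A (needs (1, 2, 4, 4), free (4, 5, 4, 5)); after release of (0, 2, 0, 1) the pool is (4, 7, 4, 6)
  run proc-H (needs (3, 6, 3, 5), free (4, 7, 4, 6)); after release of (1, 1, 1, 1) the pool is (5, 8, 5, 7)


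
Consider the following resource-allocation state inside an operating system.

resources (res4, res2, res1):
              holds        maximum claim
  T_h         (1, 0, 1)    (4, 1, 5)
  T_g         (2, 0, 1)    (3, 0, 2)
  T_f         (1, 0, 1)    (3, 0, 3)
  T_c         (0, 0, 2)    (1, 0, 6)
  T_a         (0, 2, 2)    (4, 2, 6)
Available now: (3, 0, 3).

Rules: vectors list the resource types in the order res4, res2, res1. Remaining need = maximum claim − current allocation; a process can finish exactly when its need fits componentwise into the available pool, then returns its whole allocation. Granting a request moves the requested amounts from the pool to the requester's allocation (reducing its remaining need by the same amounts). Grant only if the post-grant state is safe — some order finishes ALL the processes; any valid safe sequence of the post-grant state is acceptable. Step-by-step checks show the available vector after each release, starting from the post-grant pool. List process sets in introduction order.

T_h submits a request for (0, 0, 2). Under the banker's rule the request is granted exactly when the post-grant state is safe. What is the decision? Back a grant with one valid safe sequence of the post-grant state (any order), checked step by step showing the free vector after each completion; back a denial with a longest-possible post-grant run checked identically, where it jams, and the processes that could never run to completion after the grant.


DENY. Granting would leave the state unsafe.
Key observation: after T_g, T_f the pool peaks at (6, 0, 3), and each blocked process is short somewhere: T_h on res2; T_c on res1; T_a on res1.
After a pretend grant, a maximal execution: T_g, T_f — then nothing else fits. Check, step by step:
  pool = (3, 0, 1)
  T_g needs (1, 0, 1) <= (3, 0, 1) -> finishes; pool += (2, 0, 1) = (5, 0, 2)
  T_f needs (2, 0, 2) <= (5, 0, 2) -> finishes; pool += (1, 0, 1) = (6, 0, 3)
  T_h cannot run: need (3, 1, 2) vs free (6, 0, 3) (insufficient res2)
  T_c cannot run: need (1, 0, 4) vs free (6, 0, 3) (insufficient res1)
  T_a cannot run: need (4, 0, 4) vs free (6, 0, 3) (insufficient res1)
Processes that could never finish after the grant: T_h, T_c and T_a.


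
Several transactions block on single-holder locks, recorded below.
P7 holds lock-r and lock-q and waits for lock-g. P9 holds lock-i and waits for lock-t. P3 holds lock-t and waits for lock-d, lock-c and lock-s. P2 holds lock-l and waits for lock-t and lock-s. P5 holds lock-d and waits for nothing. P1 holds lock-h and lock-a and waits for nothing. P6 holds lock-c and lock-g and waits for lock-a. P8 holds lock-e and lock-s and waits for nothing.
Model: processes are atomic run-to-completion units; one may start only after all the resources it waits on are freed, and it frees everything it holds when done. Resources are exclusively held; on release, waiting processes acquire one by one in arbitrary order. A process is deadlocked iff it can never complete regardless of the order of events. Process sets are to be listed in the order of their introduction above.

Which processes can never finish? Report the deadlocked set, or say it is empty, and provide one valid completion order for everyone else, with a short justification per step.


The deadlocked set is empty.
Key observation: the wait relation is loop-free; peeling off processes with no waits unwinds the whole state.
The rest can finish in the order P8, P1, P6, P5, P3, P7, P2, P9.
Check, step by step:
  P8: no waits; runs immediately, freeing lock-e and lock-s
  P1: no waits; runs immediately, freeing lock-h and lock-a
  run P6 (all its waits — lock-a — are resolved); releases lock-c and lock-g
  P5: no waits; runs immediately, freeing lock-d
  run P3 (all its waits — lock-d, lock-c and lock-s — are resolved); releases lock-t
  run P7 (all its waits — lock-g — are resolved); releases lock-r and lock-q
  run P2 (all its waits — lock-t and lock-s — are resolved); releases lock-l
  run P9 (all its waits — lock-t — are resolved); releases lock-i


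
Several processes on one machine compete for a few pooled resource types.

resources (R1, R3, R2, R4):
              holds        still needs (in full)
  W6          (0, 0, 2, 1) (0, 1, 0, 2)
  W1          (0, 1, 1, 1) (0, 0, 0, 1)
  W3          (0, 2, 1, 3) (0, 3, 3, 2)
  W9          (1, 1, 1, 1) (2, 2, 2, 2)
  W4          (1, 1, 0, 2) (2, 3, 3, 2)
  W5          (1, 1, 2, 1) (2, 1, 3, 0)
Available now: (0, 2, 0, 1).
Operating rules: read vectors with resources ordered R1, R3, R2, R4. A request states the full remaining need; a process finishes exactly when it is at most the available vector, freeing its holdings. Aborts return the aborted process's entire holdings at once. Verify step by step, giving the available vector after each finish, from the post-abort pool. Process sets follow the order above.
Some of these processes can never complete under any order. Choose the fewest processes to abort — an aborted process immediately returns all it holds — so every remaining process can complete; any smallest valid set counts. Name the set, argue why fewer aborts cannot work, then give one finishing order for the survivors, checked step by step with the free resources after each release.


Abort W9 and W5.
Key observation: W4 was stuck for good until W9 and W5 gave back (2, 2, 3, 2); in the order shown it finishes at step 3.
Minimality, checking each single-abort alternative: W6 alone leaves W9 blocked (short on R1); W1 alone leaves W9 blocked (short on R1); W3 alone leaves W9 blocked (short on R1); W9 alone leaves W4 blocked (short on R1); W4 alone leaves W9 blocked (short on R1); W5 alone leaves W9 blocked (short on R1).
Survivors finish in the order: W6, W3, W4, W1. Walking it through (pool after the aborts first):
  pool = (2, 4, 3, 3)
  run W6 (needs (0, 1, 0, 2), free (2, 4, 3, 3)); after release of (0, 0, 2, 1) the pool is (2, 4, 5, 4)
  run W3 (needs (0, 3, 3, 2), free (2, 4, 5, 4)); after release of (0, 2, 1, 3) the pool is (2, 6, 6, 7)
  run W4 (needs (2, 3, 3, 2), free (2, 6, 6, 7)); after release of (1, 1, 0, 2) the pool is (3, 7, 6, 9)
  run W1 (needs (0, 0, 0, 1), free (3, 7, 6, 9)); after release of (0, 1, 1, 1) the pool is (3, 8, 7, 10)


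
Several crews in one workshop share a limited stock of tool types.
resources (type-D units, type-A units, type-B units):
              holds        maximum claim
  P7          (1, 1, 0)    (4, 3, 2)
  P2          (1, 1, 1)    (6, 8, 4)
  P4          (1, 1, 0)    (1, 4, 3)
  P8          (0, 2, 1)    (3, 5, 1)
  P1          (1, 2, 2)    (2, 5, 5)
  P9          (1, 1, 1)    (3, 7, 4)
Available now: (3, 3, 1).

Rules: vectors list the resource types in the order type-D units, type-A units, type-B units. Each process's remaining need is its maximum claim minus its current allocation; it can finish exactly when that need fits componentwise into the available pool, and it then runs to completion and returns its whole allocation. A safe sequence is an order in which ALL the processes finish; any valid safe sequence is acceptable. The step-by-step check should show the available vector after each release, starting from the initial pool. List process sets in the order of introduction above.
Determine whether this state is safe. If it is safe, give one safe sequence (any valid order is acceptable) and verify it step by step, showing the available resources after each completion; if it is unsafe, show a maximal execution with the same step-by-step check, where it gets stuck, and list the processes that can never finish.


UNSAFE.
Key observation: even finishing P8, P7 leaves just (4, 6, 2) free — too little type-B units for any of the remaining processes.
Going as far as possible: P8, P7; after that, nothing fits. Check, step by step:
  pool = (3, 3, 1)
  P8: need (3, 3, 0) fits (3, 3, 1); releases (0, 2, 1), pool now (3, 5, 2)
  P7: need (3, 2, 2) fits (3, 5, 2); releases (1, 1, 0), pool now (4, 6, 2)
  P2 still needs (5, 7, 3) but only (4, 6, 2) is free — short on type-D units, type-A units and type-B units
  P4 still needs (0, 3, 3) but only (4, 6, 2) is free — short on type-B units
  P1 still needs (1, 3, 3) but only (4, 6, 2) is free — short on type-B units
  P9 still needs (2, 6, 3) but only (4, 6, 2) is free — short on type-B units
Processes that can never finish: P2, P4, P1 and P9.


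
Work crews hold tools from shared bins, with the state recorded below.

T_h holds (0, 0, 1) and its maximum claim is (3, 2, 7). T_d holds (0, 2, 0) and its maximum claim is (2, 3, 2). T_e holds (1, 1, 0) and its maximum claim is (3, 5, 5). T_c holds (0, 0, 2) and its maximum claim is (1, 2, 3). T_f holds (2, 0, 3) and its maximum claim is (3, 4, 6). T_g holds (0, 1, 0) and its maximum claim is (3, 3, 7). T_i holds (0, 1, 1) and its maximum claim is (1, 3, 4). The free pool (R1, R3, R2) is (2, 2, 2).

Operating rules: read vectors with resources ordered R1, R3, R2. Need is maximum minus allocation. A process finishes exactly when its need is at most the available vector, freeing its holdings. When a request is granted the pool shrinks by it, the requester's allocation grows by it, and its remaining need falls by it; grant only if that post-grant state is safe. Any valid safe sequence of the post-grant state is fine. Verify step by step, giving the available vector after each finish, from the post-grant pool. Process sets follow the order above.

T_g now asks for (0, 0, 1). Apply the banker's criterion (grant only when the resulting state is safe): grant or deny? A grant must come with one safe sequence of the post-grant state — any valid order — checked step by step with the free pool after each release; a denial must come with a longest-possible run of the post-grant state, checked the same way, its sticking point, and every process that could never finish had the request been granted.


GRANT: granting preserves safety; a valid post-grant sequence is T_c, T_d, T_f, T_i, T_g, T_e, T_h.
Key observation: even at the reduced pool (2, 2, 1), T_c fits immediately, so safety survives the grant.
Verifying the post-grant state step by step:
  pool = (2, 2, 1)
  run T_c (needs (1, 2, 1), free (2, 2, 1)); after release of (0, 0, 2) the pool is (2, 2, 3)
  run T_d (needs (2, 1, 2), free (2, 2, 3)); after release of (0, 2, 0) the pool is (2, 4, 3)
  run T_f (needs (1, 4, 3), free (2, 4, 3)); after release of (2, 0, 3) the pool is (4, 4, 6)
  run T_i (needs (1, 2, 3), free (4, 4, 6)); after release of (0, 1, 1) the pool is (4, 5, 7)
  run T_g (needs (3, 2, 6), free (4, 5, 7)); after release of (0, 1, 1) the pool is (4, 6, 8)
  run T_e (needs (2, 4, 5), free (4, 6, 8)); after release of (1, 1, 0) the pool is (5, 7, 8)
  run T_h (needs (3, 2, 6), free (5, 7, 8)); after release of (0, 0, 1) the pool is (5, 7, 9)


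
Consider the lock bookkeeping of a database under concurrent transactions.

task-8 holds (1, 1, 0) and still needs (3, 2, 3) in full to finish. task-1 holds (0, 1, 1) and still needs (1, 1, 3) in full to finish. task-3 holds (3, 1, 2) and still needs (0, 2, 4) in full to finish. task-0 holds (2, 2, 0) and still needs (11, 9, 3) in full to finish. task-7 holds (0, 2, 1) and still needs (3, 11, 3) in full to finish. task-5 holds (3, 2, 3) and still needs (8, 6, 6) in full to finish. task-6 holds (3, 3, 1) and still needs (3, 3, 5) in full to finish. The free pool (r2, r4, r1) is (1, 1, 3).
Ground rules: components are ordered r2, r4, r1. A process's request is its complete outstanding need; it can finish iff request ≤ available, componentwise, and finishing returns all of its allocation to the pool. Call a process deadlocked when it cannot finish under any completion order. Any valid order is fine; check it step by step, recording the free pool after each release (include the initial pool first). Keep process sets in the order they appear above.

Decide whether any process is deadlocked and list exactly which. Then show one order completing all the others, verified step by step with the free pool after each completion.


No process is deadlocked.
Key observation: starting with task-1, each completion frees enough for the next — no one is permanently blocked.
One completion order for the rest: task-1, task-3, task-6, task-8, task-5, task-0, task-7. Verifying each step:
  pool = (1, 1, 3)
  run task-1 (needs (1, 1, 3), free (1, 1, 3)); after release of (0, 1, 1) the pool is (1, 2, 4)
  run task-3 (needs (0, 2, 4), free (1, 2, 4)); after release of (3, 1, 2) the pool is (4, 3, 6)
  run task-6 (needs (3, 3, 5), free (4, 3, 6)); after release of (3, 3, 1) the pool is (7, 6, 7)
  run task-8 (needs (3, 2, 3), free (7, 6, 7)); after release of (1, 1, 0) the pool is (8, 7, 7)
  run task-5 (needs (8, 6, 6), free (8, 7, 7)); after release of (3, 2, 3) the pool is (11, 9, 10)
  run task-0 (needs (11, 9, 3), free (11, 9, 10)); after release of (2, 2, 0) the pool is (13, 11, 10)
  run task-7 (needs (3, 11, 3), free (13, 11, 10)); after release of (0, 2, 1) the pool is (13, 13, 11)


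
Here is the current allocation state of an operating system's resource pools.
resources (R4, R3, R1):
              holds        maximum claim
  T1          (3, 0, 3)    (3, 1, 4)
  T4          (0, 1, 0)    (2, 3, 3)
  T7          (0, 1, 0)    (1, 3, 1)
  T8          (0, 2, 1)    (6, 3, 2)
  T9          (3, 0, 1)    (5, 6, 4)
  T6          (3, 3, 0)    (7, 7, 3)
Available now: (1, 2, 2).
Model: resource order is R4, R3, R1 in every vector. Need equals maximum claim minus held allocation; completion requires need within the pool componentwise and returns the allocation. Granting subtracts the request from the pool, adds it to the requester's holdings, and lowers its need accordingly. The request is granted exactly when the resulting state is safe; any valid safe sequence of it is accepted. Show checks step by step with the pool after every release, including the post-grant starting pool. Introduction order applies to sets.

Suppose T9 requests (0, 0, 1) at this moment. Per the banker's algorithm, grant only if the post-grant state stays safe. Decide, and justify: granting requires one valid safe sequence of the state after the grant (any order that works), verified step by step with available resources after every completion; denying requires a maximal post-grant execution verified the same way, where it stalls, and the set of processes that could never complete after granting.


GRANT: granting preserves safety; a valid post-grant sequence is T1, T7, T4, T6, T9, T8.
Key observation: after the grant the pool drops to (1, 2, 1), which still lets T1 finish first and unwind the rest.
Verifying the post-grant state step by step:
  pool = (1, 2, 1)
  T1 needs (0, 1, 1) <= (1, 2, 1) -> finishes; pool += (3, 0, 3) = (4, 2, 4)
  T7 needs (1, 2, 1) <= (4, 2, 4) -> finishes; pool += (0, 1, 0) = (4, 3, 4)
  T4 needs (2, 2, 3) <= (4, 3, 4) -> finishes; pool += (0, 1, 0) = (4, 4, 4)
  T6 needs (4, 4, 3) <= (4, 4, 4) -> finishes; pool += (3, 3, 0) = (7, 7, 4)
  T9 needs (2, 6, 2) <= (7, 7, 4) -> finishes; pool += (3, 0, 2) = (10, 7, 6)
  T8 needs (6, 1, 1) <= (10, 7, 6) -> finishes; pool += (0, 2, 1) = (10, 9, 7)


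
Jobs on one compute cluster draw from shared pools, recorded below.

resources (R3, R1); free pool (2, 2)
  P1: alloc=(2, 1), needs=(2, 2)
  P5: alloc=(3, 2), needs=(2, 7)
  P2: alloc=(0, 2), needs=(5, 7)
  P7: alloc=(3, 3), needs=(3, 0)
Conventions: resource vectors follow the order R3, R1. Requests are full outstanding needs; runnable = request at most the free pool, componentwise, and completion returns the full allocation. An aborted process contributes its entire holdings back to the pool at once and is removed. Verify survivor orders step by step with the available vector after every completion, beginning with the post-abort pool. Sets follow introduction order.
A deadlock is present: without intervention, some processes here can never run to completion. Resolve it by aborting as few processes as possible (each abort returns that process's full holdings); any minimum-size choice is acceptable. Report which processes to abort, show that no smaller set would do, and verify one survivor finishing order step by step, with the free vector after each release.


Minimum abort set: P2.
Key observation: before aborting P2, P5 was permanently blocked — no order could ever run it; afterwards it completes at step 3.
Minimality: the empty abort set fails — the state is deadlocked as it stands.
Survivors finish in the order: P1, P7, P5. Check, step by step (pool after the aborts first):
  pool = (2, 4)
  P1 needs (2, 2) <= (2, 4) -> finishes; pool += (2, 1) = (4, 5)
  P7 needs (3, 0) <= (4, 5) -> finishes; pool += (3, 3) = (7, 8)
  P5 needs (2, 7) <= (7, 8) -> finishes; pool += (3, 2) = (10, 10)


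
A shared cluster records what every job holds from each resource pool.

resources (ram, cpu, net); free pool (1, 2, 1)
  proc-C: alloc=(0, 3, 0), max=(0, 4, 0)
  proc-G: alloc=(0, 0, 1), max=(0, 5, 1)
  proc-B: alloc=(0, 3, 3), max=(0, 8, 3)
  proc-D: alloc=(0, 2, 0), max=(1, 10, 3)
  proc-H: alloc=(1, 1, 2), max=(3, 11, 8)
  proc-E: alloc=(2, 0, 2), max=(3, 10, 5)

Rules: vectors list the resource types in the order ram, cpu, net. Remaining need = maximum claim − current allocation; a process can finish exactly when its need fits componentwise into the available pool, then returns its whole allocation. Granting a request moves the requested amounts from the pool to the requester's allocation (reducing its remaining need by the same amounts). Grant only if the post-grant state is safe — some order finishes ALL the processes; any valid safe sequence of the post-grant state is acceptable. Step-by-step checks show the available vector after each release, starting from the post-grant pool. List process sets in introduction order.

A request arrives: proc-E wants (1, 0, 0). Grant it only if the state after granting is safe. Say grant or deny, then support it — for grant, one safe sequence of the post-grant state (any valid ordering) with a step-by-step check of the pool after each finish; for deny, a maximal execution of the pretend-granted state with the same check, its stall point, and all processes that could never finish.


DENY. Granting would leave the state unsafe.
Key observation: after proc-C, proc-B, proc-G the pool peaks at (0, 8, 5), and each blocked process is short somewhere: proc-D on ram; proc-H on ram, cpu, net; proc-E on cpu.
After a pretend grant, a maximal execution: proc-C, proc-B, proc-G — then nothing else fits. Step-by-step check:
  pool = (0, 2, 1)
  proc-C: need (0, 1, 0) fits (0, 2, 1); releases (0, 3, 0), pool now (0, 5, 1)
  proc-B: need (0, 5, 0) fits (0, 5, 1); releases (0, 3, 3), pool now (0, 8, 4)
  proc-G: need (0, 5, 0) fits (0, 8, 4); releases (0, 0, 1), pool now (0, 8, 5)
  blocked: proc-D wants (1, 8, 3), pool (0, 8, 5) — not enough ram
  blocked: proc-H wants (2, 10, 6), pool (0, 8, 5) — not enough ram, cpu and net
  blocked: proc-E wants (0, 10, 3), pool (0, 8, 5) — not enough cpu
Post-grant, the permanently blocked set is proc-D, proc-H and proc-E.


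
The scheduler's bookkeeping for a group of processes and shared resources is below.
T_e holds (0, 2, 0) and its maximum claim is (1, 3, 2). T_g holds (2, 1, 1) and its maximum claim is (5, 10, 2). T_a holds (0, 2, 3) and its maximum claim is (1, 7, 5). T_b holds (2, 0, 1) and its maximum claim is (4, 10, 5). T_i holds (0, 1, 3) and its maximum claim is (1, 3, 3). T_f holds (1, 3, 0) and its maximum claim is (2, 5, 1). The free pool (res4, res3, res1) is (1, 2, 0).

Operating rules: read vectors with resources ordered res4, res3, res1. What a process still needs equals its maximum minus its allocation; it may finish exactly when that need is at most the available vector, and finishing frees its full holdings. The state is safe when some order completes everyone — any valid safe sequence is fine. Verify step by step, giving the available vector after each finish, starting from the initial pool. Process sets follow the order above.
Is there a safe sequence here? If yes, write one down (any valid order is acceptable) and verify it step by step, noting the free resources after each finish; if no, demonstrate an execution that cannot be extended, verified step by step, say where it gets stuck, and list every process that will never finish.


SAFE, for example via the order T_i, T_f, T_e, T_a, T_b, T_g.
Key observation: the order's first zero-slack moment is T_i ((1, 2, 0) needed, (1, 2, 0) free — a requested resource with nothing to spare).
Verifying each step:
  pool = (1, 2, 0)
  T_i needs (1, 2, 0) <= (1, 2, 0) -> finishes; pool += (0, 1, 3) = (1, 3, 3)
  T_f needs (1, 2, 1) <= (1, 3, 3) -> finishes; pool += (1, 3, 0) = (2, 6, 3)
  T_e needs (1, 1, 2) <= (2, 6, 3) -> finishes; pool += (0, 2, 0) = (2, 8, 3)
  T_a needs (1, 5, 2) <= (2, 8, 3) -> finishes; pool += (0, 2, 3) = (2, 10, 6)
  T_b needs (2, 10, 4) <= (2, 10, 6) -> finishes; pool += (2, 0, 1) = (4, 10, 7)
  T_g needs (3, 9, 1) <= (4, 10, 7) -> finishes; pool += (2, 1, 1) = (6, 11, 8)
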